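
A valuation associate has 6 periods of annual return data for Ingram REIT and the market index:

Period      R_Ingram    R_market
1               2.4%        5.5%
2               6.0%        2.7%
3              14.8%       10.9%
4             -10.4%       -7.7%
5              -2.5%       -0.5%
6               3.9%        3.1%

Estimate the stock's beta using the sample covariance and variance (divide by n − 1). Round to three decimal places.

1.302

Mean R_i = (2.4 + 6.0 + 14.8 − 10.4 − 2.5 + 3.9) / 6 = 2.3667%
Mean R_m = (5.5 + 2.7 + 10.9 − 7.7 − 0.5 + 3.1) / 6 = 2.3333%
Σ(R_i − R̄_i)(R_m − R̄_m) = 251.0067  ⇒  Cov = 251.0067 / 5 = 50.2013
Σ(R_m − R̄_m)² = 192.8333  ⇒  Var(R_m) = 192.8333 / 5 = 38.5667
β = Cov / Var(R_m) = 50.2013 / 38.5667 = 1.3017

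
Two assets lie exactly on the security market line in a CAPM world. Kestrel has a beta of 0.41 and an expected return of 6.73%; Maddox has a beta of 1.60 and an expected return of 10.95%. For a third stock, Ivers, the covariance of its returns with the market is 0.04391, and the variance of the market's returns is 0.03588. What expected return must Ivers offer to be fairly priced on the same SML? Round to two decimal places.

9.62%

MRP = (10.95% − 6.73%) / (1.60 − 0.41) = 3.5462%
R_f = 6.73% − 0.41 × 3.5462% = 5.2761%
β_Ivers = Cov / Var(R_m) = 0.04391 / 0.03588 = 1.2238
E(R_Ivers) = R_f + β × MRP = 5.2761% + 1.2238 × 3.5462% = 9.62%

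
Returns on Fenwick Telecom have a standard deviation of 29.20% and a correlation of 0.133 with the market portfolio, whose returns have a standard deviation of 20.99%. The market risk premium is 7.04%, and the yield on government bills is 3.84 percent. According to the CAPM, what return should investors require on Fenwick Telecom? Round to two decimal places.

5.14%

β = ρ × σ_i / σ_m = 0.133 × 29.20% / 20.99% = 0.1850
E(R) = 3.84% + 0.1850 × 7.04% = 5.14%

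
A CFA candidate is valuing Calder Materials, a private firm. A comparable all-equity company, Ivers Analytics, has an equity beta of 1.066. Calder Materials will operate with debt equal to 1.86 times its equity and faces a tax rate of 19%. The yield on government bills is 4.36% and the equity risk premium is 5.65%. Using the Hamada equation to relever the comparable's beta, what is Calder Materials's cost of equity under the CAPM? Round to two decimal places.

β_L = β_U × [1 + (1 − t)(D/E)] = 1.066 × [1 + (1 − 0.19) × 1.86]
    = 1.066 × [1 + 0.81 × 1.86] = 1.066 × 2.5066 = 2.6720
E(R) = R_f + β_L × MRP = 4.36% + 2.6720 × 5.65% = 19.46%

19.46%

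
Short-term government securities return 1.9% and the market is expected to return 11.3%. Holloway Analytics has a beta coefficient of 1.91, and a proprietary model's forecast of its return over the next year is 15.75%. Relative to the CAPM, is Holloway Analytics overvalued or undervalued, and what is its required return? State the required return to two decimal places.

Overvalued; required return 19.85%

MRP = 11.3% − 1.9% = 9.40%
Required return = R_f + β·MRP = 1.9% + 1.91 × 9.4% = 19.85%
Forecast 15.75% < required 19.85% → the stock plots below the SML → overvalued.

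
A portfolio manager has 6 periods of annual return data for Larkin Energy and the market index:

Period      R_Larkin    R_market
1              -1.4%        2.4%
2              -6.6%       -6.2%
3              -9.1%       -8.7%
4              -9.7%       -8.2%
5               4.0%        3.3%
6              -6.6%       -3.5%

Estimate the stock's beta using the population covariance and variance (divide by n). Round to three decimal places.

0.947

Mean R_i = (-1.4 − 6.6 − 9.1 − 9.7 + 4.0 − 6.6) / 6 = -4.9000%
Mean R_m = (2.4 − 6.2 − 8.7 − 8.2 + 3.3 − 3.5) / 6 = -3.4833%
Σ(R_i − R̄_i)(R_m − R̄_m) = 130.1600  ⇒  Cov = 130.1600 / 6 = 21.6933
Σ(R_m − R̄_m)² = 137.4683  ⇒  Var(R_m) = 137.4683 / 6 = 22.9114
β = Cov / Var(R_m) = 21.6933 / 22.9114 = 0.9468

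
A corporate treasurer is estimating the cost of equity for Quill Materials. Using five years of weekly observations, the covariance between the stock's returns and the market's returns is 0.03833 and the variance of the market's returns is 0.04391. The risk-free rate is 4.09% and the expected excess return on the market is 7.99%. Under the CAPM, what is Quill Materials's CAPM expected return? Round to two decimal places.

β = Cov(R_i, R_m) / Var(R_m) = 0.03833 / 0.04391 = 0.8729
E(R) = R_f + β × MRP = 4.09% + 0.8729 × 7.99% = 11.06%

11.06%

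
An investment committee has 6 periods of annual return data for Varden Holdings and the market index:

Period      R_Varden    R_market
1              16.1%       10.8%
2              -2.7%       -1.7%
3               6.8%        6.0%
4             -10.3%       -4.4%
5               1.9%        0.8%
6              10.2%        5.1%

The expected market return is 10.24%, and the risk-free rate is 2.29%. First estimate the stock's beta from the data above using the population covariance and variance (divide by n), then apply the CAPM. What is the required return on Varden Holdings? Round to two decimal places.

15.43%

Mean R_i = (16.1 − 2.7 + 6.8 − 10.3 + 1.9 + 10.2) / 6 = 3.6667%
Mean R_m = (10.8 − 1.7 + 6.0 − 4.4 + 0.8 + 5.1) / 6 = 2.7667%
Σ(R_i − R̄_i)(R_m − R̄_m) = 257.2633  ⇒  Cov = 257.2633 / 6 = 42.8772
Σ(R_m − R̄_m)² = 155.6133  ⇒  Var(R_m) = 155.6133 / 6 = 25.9356
β = Cov / Var(R_m) = 42.8772 / 25.9356 = 1.6532
MRP = 10.24% − 2.29% = 7.95%
E(R) = R_f + β × MRP = 2.29% + 1.6532 × 7.95% = 15.43%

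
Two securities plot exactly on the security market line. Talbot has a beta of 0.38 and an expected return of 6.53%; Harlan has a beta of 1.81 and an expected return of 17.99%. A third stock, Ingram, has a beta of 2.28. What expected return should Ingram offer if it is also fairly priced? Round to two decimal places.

21.76%

MRP (SML slope) = (17.99% − 6.53%) / (1.81 − 0.38) = 11.46% / 1.43 = 8.0140%
R_f (intercept) = 6.53% − 0.38 × 8.0140% = 3.4847%
E(R_Ingram) = R_f + β × MRP = 3.4847% + 2.28 × 8.0140% = 21.76%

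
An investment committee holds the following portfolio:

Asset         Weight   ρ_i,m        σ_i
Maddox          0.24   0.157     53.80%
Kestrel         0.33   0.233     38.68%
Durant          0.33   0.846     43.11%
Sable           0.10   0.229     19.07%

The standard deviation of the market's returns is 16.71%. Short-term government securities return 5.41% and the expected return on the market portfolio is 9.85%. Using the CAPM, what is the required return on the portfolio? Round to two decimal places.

β_Maddox = 0.157 × 53.80% / 16.71% = 0.5055
β_Kestrel = 0.233 × 38.68% / 16.71% = 0.5393
β_Durant = 0.846 × 43.11% / 16.71% = 2.1826
β_Sable = 0.229 × 19.07% / 16.71% = 0.2613
β_P = Σ w_i β_i = 0.24×0.5055 + 0.33×0.5393 + 0.33×2.1826 + 0.10×0.2613 = 1.0457
MRP = 9.85% − 5.41% = 4.44%
E(R_P) = R_f + β_P × MRP = 5.41% + 1.0457 × 4.44% = 10.05%

10.05%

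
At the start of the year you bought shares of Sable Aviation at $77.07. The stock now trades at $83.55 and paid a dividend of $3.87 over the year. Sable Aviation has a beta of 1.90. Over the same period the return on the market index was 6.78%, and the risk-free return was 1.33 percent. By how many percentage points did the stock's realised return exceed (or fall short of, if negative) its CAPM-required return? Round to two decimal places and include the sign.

+1.74%

Realised HPR = (P1 + D1 − P0) / P0 = (83.55 + 3.87 − 77.07) / 77.07 = 10.35 / 77.07 = 13.4293%
MRP = 6.78% − 1.33% = 5.45%
CAPM required = R_f + β·MRP = 1.33% + 1.90 × 5.45% = 11.6850%
α = realised − required = 13.4293% − 11.6850% = +1.74%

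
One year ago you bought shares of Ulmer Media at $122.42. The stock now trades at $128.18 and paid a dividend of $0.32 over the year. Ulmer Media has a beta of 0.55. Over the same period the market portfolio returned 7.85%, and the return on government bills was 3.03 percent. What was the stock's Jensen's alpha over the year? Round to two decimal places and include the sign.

-0.71%

Realised HPR = (P1 + D1 − P0) / P0 = (128.18 + 0.32 − 122.42) / 122.42 = 6.08 / 122.42 = 4.9665%
MRP = 7.85% − 3.03% = 4.82%
CAPM required = R_f + β·MRP = 3.03% + 0.55 × 4.82% = 5.6810%
α = realised − required = 4.9665% − 5.6810% = -0.71%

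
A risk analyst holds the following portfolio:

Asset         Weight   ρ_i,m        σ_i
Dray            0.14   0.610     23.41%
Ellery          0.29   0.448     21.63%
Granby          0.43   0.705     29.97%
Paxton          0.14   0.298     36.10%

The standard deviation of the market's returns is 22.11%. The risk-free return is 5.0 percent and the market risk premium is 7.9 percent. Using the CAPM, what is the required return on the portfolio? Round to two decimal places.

10.50%

β_Dray = 0.610 × 23.41% / 22.11% = 0.6459
β_Ellery = 0.448 × 21.63% / 22.11% = 0.4383
β_Granby = 0.705 × 29.97% / 22.11% = 0.9556
β_Paxton = 0.298 × 36.10% / 22.11% = 0.4866
β_P = Σ w_i β_i = 0.14×0.6459 + 0.29×0.4383 + 0.43×0.9556 + 0.14×0.4866 = 0.6966
E(R_P) = R_f + β_P × MRP = 5.0% + 0.6966 × 7.9% = 10.50%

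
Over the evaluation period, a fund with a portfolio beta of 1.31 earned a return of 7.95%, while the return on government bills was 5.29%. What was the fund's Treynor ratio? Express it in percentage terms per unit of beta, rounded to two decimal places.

Treynor = (R_P − R_f) / β_P = (7.95% − 5.29%) / 1.3100 = 2.66% / 1.3100 = 2.03%

2.03%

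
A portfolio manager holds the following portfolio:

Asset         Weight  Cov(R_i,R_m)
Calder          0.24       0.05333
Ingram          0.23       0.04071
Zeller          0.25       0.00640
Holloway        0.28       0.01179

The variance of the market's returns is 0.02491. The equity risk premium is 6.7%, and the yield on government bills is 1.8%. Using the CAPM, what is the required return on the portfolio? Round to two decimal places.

9.08%

β_Calder = 0.05333 / 0.02491 = 2.1409
β_Ingram = 0.04071 / 0.02491 = 1.6343
β_Zeller = 0.00640 / 0.02491 = 0.2569
β_Holloway = 0.01179 / 0.02491 = 0.4733
β_P = Σ w_i β_i = 0.24×2.1409 + 0.23×1.6343 + 0.25×0.2569 + 0.28×0.4733 = 1.0865
E(R_P) = R_f + β_P × MRP = 1.8% + 1.0865 × 6.7% = 9.08%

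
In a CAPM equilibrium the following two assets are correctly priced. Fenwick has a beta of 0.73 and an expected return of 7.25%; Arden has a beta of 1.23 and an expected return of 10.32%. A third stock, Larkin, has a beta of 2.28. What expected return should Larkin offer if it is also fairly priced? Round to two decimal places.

16.77%

MRP (SML slope) = (10.32% − 7.25%) / (1.23 − 0.73) = 3.07% / 0.50 = 6.1400%
R_f (intercept) = 7.25% − 0.73 × 6.1400% = 2.7678%
E(R_Larkin) = R_f + β × MRP = 2.7678% + 2.28 × 6.1400% = 16.77%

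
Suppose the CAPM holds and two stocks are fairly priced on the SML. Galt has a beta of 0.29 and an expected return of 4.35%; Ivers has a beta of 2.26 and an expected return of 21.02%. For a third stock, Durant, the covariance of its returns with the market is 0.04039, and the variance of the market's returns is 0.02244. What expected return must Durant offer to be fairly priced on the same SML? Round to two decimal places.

17.13%

MRP = (21.02% − 4.35%) / (2.26 − 0.29) = 8.4619%
R_f = 4.35% − 0.29 × 8.4619% = 1.8960%
β_Durant = Cov / Var(R_m) = 0.04039 / 0.02244 = 1.7999
E(R_Durant) = R_f + β × MRP = 1.8960% + 1.7999 × 8.4619% = 17.13%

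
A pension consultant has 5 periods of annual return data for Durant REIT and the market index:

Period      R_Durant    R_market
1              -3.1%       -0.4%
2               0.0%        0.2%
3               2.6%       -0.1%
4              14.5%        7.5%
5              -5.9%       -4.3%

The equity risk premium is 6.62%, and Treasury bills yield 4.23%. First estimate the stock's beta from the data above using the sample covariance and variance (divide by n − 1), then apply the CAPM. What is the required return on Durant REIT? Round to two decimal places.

16.01%

Mean R_i = (-3.1 + 0.0 + 2.6 + 14.5 − 5.9) / 5 = 1.6200%
Mean R_m = (-0.4 + 0.2 − 0.1 + 7.5 − 4.3) / 5 = 0.5800%
Σ(R_i − R̄_i)(R_m − R̄_m) = 130.4020  ⇒  Cov = 130.4020 / 4 = 32.6005
Σ(R_m − R̄_m)² = 73.2680  ⇒  Var(R_m) = 73.2680 / 4 = 18.3170
β = Cov / Var(R_m) = 32.6005 / 18.3170 = 1.7798
E(R) = R_f + β × MRP = 4.23% + 1.7798 × 6.62% = 16.01%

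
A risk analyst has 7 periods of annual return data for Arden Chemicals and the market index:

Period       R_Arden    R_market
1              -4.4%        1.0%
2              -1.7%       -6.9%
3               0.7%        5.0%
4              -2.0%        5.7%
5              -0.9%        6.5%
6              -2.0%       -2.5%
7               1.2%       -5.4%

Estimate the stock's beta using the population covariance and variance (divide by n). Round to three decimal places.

Mean R_i = (-4.4 − 1.7 + 0.7 − 2.0 − 0.9 − 2.0 + 1.2) / 7 = -1.3000%
Mean R_m = (1.0 − 6.9 + 5.0 + 5.7 + 6.5 − 2.5 − 5.4) / 7 = 0.4857%
Σ(R_i − R̄_i)(R_m − R̄_m) = -3.4800  ⇒  Cov = -3.4800 / 7 = -0.4971
Σ(R_m − R̄_m)² = 182.1086  ⇒  Var(R_m) = 182.1086 / 7 = 26.0155
β = Cov / Var(R_m) = -0.4971 / 26.0155 = -0.0191

-0.019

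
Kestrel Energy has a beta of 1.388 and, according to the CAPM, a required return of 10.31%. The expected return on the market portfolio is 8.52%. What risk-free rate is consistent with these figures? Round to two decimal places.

3.91%

E(R) = R_f + β(E(R_m) − R_f) = R_f(1 − β) + β·E(R_m)
10.31% = R_f × (1 − 1.388) + 1.388 × 8.52%
10.31% = R_f × -0.388 + 11.82576%
R_f = (10.31% − 11.82576%) / -0.388 = 3.91%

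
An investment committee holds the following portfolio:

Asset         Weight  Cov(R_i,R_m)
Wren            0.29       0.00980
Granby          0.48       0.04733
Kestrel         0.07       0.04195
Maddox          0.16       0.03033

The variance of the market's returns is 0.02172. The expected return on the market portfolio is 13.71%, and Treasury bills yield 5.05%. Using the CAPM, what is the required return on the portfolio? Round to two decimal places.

18.35%

β_Wren = 0.00980 / 0.02172 = 0.4512
β_Granby = 0.04733 / 0.02172 = 2.1791
β_Kestrel = 0.04195 / 0.02172 = 1.9314
β_Maddox = 0.03033 / 0.02172 = 1.3964
β_P = Σ w_i β_i = 0.29×0.4512 + 0.48×2.1791 + 0.07×1.9314 + 0.16×1.3964 = 1.5354
MRP = 13.71% − 5.05% = 8.66%
E(R_P) = R_f + β_P × MRP = 5.05% + 1.5354 × 8.66% = 18.35%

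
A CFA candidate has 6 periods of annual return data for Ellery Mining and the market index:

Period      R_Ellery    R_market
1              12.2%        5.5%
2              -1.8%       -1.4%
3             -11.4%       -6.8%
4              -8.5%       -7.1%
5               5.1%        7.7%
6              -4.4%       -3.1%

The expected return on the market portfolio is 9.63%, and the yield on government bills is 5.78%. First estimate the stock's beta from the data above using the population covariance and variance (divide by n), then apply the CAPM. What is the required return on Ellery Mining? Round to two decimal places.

Mean R_i = (12.2 − 1.8 − 11.4 − 8.5 + 5.1 − 4.4) / 6 = -1.4667%
Mean R_m = (5.5 − 1.4 − 6.8 − 7.1 + 7.7 − 3.1) / 6 = -0.8667%
Σ(R_i − R̄_i)(R_m − R̄_m) = 252.7733  ⇒  Cov = 252.7733 / 6 = 42.1289
Σ(R_m − R̄_m)² = 193.2533  ⇒  Var(R_m) = 193.2533 / 6 = 32.2089
β = Cov / Var(R_m) = 42.1289 / 32.2089 = 1.3080
MRP = 9.63% − 5.78% = 3.85%
E(R) = R_f + β × MRP = 5.78% + 1.3080 × 3.85% = 10.82%

10.82%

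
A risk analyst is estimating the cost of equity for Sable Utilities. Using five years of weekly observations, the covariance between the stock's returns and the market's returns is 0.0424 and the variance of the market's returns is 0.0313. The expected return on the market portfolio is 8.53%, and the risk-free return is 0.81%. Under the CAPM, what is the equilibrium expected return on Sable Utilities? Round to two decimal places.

11.27%

β = Cov(R_i, R_m) / Var(R_m) = 0.0424 / 0.0313 = 1.3546
MRP = 8.53% − 0.81% = 7.72%
E(R) = R_f + β × MRP = 0.81% + 1.3546 × 7.72% = 11.27%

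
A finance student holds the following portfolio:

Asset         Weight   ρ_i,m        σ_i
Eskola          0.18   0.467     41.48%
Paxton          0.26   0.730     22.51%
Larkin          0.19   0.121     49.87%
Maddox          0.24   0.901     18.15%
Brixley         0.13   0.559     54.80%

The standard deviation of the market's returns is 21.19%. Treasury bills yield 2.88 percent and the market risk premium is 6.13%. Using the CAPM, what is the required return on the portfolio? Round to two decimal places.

β_Eskola = 0.467 × 41.48% / 21.19% = 0.9142
β_Paxton = 0.730 × 22.51% / 21.19% = 0.7755
β_Larkin = 0.121 × 49.87% / 21.19% = 0.2848
β_Maddox = 0.901 × 18.15% / 21.19% = 0.7717
β_Brixley = 0.559 × 54.80% / 21.19% = 1.4456
β_P = Σ w_i β_i = 0.18×0.9142 + 0.26×0.7755 + 0.19×0.2848 + 0.24×0.7717 + 0.13×1.4456 = 0.7934
E(R_P) = R_f + β_P × MRP = 2.88% + 0.7934 × 6.13% = 7.74%

7.74%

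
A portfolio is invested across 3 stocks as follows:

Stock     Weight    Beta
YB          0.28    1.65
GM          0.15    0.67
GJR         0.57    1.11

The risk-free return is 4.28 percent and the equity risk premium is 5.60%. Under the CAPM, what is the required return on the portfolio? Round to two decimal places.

10.97%

β_P = Σ w_i β_i = 0.28×1.65 + 0.15×0.67 + 0.57×1.11 = 1.1952
E(R_P) = R_f + β_P × MRP = 4.28% + 1.1952 × 5.60% = 10.97%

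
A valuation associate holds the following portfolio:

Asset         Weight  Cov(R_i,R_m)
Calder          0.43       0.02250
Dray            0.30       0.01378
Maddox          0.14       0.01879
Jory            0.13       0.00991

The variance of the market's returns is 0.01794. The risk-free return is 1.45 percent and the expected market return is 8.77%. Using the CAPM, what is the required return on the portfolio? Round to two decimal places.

8.68%

β_Calder = 0.02250 / 0.01794 = 1.2542
β_Dray = 0.01378 / 0.01794 = 0.7681
β_Maddox = 0.01879 / 0.01794 = 1.0474
β_Jory = 0.00991 / 0.01794 = 0.5524
β_P = Σ w_i β_i = 0.43×1.2542 + 0.30×0.7681 + 0.14×1.0474 + 0.13×0.5524 = 0.9882
MRP = 8.77% − 1.45% = 7.32%
E(R_P) = R_f + β_P × MRP = 1.45% + 0.9882 × 7.32% = 8.68%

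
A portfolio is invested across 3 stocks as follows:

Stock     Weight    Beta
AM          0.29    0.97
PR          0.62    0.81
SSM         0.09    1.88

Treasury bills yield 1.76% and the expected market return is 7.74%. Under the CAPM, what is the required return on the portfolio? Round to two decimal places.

7.46%

β_P = Σ w_i β_i = 0.29×0.97 + 0.62×0.81 + 0.09×1.88 = 0.9527
MRP = 7.74% − 1.76% = 5.98%
E(R_P) = R_f + β_P × MRP = 1.76% + 0.9527 × 5.98% = 7.46%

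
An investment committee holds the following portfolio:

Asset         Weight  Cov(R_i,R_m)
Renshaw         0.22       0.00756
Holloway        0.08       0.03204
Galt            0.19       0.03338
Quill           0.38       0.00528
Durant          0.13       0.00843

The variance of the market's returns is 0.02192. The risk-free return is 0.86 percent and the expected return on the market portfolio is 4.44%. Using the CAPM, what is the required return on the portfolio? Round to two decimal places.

β_Renshaw = 0.00756 / 0.02192 = 0.3449
β_Holloway = 0.03204 / 0.02192 = 1.4617
β_Galt = 0.03338 / 0.02192 = 1.5228
β_Quill = 0.00528 / 0.02192 = 0.2409
β_Durant = 0.00843 / 0.02192 = 0.3846
β_P = Σ w_i β_i = 0.22×0.3449 + 0.08×1.4617 + 0.19×1.5228 + 0.38×0.2409 + 0.13×0.3846 = 0.6237
MRP = 4.44% − 0.86% = 3.58%
E(R_P) = R_f + β_P × MRP = 0.86% + 0.6237 × 3.58% = 3.09%

3.09%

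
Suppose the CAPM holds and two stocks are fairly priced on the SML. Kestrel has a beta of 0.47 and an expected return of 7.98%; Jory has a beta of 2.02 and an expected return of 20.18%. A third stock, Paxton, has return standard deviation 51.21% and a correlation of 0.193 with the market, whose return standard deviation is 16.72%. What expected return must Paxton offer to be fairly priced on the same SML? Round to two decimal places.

MRP = (20.18% − 7.98%) / (2.02 − 0.47) = 7.8710%
R_f = 7.98% − 0.47 × 7.8710% = 4.2806%
β_Paxton = ρ·σ_i/σ_m = 0.193 × 51.21 / 16.72 = 0.5911
E(R_Paxton) = R_f + β × MRP = 4.2806% + 0.5911 × 7.8710% = 8.93%

8.93%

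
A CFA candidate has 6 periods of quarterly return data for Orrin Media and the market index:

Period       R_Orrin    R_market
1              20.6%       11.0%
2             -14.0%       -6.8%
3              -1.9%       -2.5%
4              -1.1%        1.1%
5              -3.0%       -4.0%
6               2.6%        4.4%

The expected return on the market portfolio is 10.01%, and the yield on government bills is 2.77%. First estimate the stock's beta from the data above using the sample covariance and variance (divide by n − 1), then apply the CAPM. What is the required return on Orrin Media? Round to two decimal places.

14.83%

Mean R_i = (20.6 − 14.0 − 1.9 − 1.1 − 3.0 + 2.6) / 6 = 0.5333%
Mean R_m = (11.0 − 6.8 − 2.5 + 1.1 − 4.0 + 4.4) / 6 = 0.5333%
Σ(R_i − R̄_i)(R_m − R̄_m) = 347.0733  ⇒  Cov = 347.0733 / 5 = 69.4147
Σ(R_m − R̄_m)² = 208.3533  ⇒  Var(R_m) = 208.3533 / 5 = 41.6707
β = Cov / Var(R_m) = 69.4147 / 41.6707 = 1.6658
MRP = 10.01% − 2.77% = 7.24%
E(R) = R_f + β × MRP = 2.77% + 1.6658 × 7.24% = 14.83%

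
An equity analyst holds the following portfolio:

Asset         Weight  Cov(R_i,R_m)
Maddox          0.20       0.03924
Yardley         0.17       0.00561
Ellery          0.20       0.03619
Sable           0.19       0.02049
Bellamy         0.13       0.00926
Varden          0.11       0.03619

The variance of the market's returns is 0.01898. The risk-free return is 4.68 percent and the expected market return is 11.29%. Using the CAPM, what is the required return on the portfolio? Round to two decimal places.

13.43%

β_Maddox = 0.03924 / 0.01898 = 2.0674
β_Yardley = 0.00561 / 0.01898 = 0.2956
β_Ellery = 0.03619 / 0.01898 = 1.9067
β_Sable = 0.02049 / 0.01898 = 1.0796
β_Bellamy = 0.00926 / 0.01898 = 0.4879
β_Varden = 0.03619 / 0.01898 = 1.9067
β_P = Σ w_i β_i = 0.20×2.0674 + 0.17×0.2956 + 0.20×1.9067 + 0.19×1.0796 + 0.13×0.4879 + 0.11×1.9067 = 1.3234
MRP = 11.29% − 4.68% = 6.61%
E(R_P) = R_f + β_P × MRP = 4.68% + 1.3234 × 6.61% = 13.43%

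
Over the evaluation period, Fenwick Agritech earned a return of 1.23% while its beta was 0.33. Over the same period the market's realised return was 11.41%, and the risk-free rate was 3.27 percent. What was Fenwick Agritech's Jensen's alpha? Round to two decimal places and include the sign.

Market excess return = 11.41% − 3.27% = 8.14%
CAPM benchmark = R_f + β(R_m − R_f) = 3.27% + 0.33 × 8.14% = 5.9562%
α = actual − benchmark = 1.23% − 5.9562% = -4.73%

-4.73%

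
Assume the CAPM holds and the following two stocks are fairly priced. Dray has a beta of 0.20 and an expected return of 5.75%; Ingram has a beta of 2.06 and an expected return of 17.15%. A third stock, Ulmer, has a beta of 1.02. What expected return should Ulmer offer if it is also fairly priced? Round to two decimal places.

10.78%

MRP (SML slope) = (17.15% − 5.75%) / (2.06 − 0.20) = 11.40% / 1.86 = 6.1290%
R_f (intercept) = 5.75% − 0.20 × 6.1290% = 4.5242%
E(R_Ulmer) = R_f + β × MRP = 4.5242% + 1.02 × 6.1290% = 10.78%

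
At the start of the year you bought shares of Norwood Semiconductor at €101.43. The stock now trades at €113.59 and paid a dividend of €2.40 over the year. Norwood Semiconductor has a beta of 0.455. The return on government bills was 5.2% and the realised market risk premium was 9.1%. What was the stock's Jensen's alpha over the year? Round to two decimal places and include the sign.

+5.01%

Realised HPR = (P1 + D1 − P0) / P0 = (113.59 + 2.40 − 101.43) / 101.43 = 14.56 / 101.43 = 14.3547%
CAPM required = R_f + β·MRP = 5.2% + 0.455 × 9.1% = 9.3405%
α = realised − required = 14.3547% − 9.3405% = +5.01%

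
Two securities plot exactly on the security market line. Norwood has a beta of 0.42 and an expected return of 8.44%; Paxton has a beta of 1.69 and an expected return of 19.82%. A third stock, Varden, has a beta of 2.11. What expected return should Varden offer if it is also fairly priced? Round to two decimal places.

MRP (SML slope) = (19.82% − 8.44%) / (1.69 − 0.42) = 11.38% / 1.27 = 8.9606%
R_f (intercept) = 8.44% − 0.42 × 8.9606% = 4.6765%
E(R_Varden) = R_f + β × MRP = 4.6765% + 2.11 × 8.9606% = 23.58%

23.58%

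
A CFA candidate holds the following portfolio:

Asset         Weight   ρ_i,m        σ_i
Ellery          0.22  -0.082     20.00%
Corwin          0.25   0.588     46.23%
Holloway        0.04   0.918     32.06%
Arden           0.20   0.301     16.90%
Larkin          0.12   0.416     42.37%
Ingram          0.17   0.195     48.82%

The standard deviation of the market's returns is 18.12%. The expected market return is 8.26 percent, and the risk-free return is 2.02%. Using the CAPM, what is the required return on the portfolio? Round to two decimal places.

β_Ellery = -0.082 × 20.00% / 18.12% = -0.0905
β_Corwin = 0.588 × 46.23% / 18.12% = 1.5002
β_Holloway = 0.918 × 32.06% / 18.12% = 1.6242
β_Arden = 0.301 × 16.90% / 18.12% = 0.2807
β_Larkin = 0.416 × 42.37% / 18.12% = 0.9727
β_Ingram = 0.195 × 48.82% / 18.12% = 0.5254
β_P = Σ w_i β_i = 0.22×-0.0905 + 0.25×1.5002 + 0.04×1.6242 + 0.20×0.2807 + 0.12×0.9727 + 0.17×0.5254 = 0.6823
MRP = 8.26% − 2.02% = 6.24%
E(R_P) = R_f + β_P × MRP = 2.02% + 0.6823 × 6.24% = 6.28%

6.28%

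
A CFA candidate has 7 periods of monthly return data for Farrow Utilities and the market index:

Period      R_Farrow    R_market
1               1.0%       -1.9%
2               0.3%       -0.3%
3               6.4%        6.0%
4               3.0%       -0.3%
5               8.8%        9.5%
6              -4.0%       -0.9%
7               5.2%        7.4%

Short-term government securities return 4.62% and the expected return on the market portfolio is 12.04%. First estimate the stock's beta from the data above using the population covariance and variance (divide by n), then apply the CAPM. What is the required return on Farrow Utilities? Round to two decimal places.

10.47%

Mean R_i = (1.0 + 0.3 + 6.4 + 3.0 + 8.8 − 4.0 + 5.2) / 7 = 2.9571%
Mean R_m = (-1.9 − 0.3 + 6.0 − 0.3 + 9.5 − 0.9 + 7.4) / 7 = 2.7857%
Σ(R_i − R̄_i)(R_m − R̄_m) = 103.5257  ⇒  Cov = 103.5257 / 7 = 14.7894
Σ(R_m − R̄_m)² = 131.2886  ⇒  Var(R_m) = 131.2886 / 7 = 18.7555
β = Cov / Var(R_m) = 14.7894 / 18.7555 = 0.7885
MRP = 12.04% − 4.62% = 7.42%
E(R) = R_f + β × MRP = 4.62% + 0.7885 × 7.42% = 10.47%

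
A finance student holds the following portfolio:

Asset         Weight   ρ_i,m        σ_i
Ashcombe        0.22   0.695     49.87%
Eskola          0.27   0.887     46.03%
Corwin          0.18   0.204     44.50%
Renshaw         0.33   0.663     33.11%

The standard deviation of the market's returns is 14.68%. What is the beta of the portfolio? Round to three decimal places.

1.875

β_Ashcombe = 0.695 × 49.87% / 14.68% = 2.3610
β_Eskola = 0.887 × 46.03% / 14.68% = 2.7812
β_Corwin = 0.204 × 44.50% / 14.68% = 0.6184
β_Renshaw = 0.663 × 33.11% / 14.68% = 1.4954
β_P = Σ w_i β_i = 0.22×2.3610 + 0.27×2.7812 + 0.18×0.6184 + 0.33×1.4954 = 1.8751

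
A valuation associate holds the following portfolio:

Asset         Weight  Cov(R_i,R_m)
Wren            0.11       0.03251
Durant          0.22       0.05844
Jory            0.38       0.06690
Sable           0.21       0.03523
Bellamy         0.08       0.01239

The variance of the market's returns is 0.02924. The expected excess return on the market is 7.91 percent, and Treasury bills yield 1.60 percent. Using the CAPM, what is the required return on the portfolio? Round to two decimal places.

β_Wren = 0.03251 / 0.02924 = 1.1118
β_Durant = 0.05844 / 0.02924 = 1.9986
β_Jory = 0.06690 / 0.02924 = 2.2880
β_Sable = 0.03523 / 0.02924 = 1.2049
β_Bellamy = 0.01239 / 0.02924 = 0.4237
β_P = Σ w_i β_i = 0.11×1.1118 + 0.22×1.9986 + 0.38×2.2880 + 0.21×1.2049 + 0.08×0.4237 = 1.7184
E(R_P) = R_f + β_P × MRP = 1.60% + 1.7184 × 7.91% = 15.19%

15.19%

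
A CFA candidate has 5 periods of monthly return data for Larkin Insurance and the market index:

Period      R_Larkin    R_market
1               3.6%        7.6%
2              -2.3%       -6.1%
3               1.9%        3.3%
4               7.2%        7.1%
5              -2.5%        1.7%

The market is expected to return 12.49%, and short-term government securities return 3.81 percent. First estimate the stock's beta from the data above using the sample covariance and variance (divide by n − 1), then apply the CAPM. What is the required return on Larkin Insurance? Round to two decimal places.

Mean R_i = (3.6 − 2.3 + 1.9 + 7.2 − 2.5) / 5 = 1.5800%
Mean R_m = (7.6 − 6.1 + 3.3 + 7.1 + 1.7) / 5 = 2.7200%
Σ(R_i − R̄_i)(R_m − R̄_m) = 73.0420  ⇒  Cov = 73.0420 / 4 = 18.2605
Σ(R_m − R̄_m)² = 122.1680  ⇒  Var(R_m) = 122.1680 / 4 = 30.5420
β = Cov / Var(R_m) = 18.2605 / 30.5420 = 0.5979
MRP = 12.49% − 3.81% = 8.68%
E(R) = R_f + β × MRP = 3.81% + 0.5979 × 8.68% = 9.00%

9.00%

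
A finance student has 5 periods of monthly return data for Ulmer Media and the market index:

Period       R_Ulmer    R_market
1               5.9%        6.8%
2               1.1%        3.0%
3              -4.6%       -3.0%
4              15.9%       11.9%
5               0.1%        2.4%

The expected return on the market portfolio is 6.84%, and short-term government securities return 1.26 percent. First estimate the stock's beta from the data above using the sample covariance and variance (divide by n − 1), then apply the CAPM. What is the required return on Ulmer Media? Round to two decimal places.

Mean R_i = (5.9 + 1.1 − 4.6 + 15.9 + 0.1) / 5 = 3.6800%
Mean R_m = (6.8 + 3.0 − 3.0 + 11.9 + 2.4) / 5 = 4.2200%
Σ(R_i − R̄_i)(R_m − R̄_m) = 169.0220  ⇒  Cov = 169.0220 / 4 = 42.2555
Σ(R_m − R̄_m)² = 122.5680  ⇒  Var(R_m) = 122.5680 / 4 = 30.6420
β = Cov / Var(R_m) = 42.2555 / 30.6420 = 1.3790
MRP = 6.84% − 1.26% = 5.58%
E(R) = R_f + β × MRP = 1.26% + 1.3790 × 5.58% = 8.95%

8.95%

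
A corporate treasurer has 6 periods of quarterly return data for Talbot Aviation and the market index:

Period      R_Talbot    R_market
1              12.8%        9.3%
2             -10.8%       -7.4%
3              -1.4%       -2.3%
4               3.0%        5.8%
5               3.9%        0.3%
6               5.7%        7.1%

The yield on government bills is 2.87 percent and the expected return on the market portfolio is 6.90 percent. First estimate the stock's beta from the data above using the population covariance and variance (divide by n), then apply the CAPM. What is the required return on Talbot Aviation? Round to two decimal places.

7.49%

Mean R_i = (12.8 − 10.8 − 1.4 + 3.0 + 3.9 + 5.7) / 6 = 2.2000%
Mean R_m = (9.3 − 7.4 − 2.3 + 5.8 + 0.3 + 7.1) / 6 = 2.1333%
Σ(R_i − R̄_i)(R_m − R̄_m) = 233.0600  ⇒  Cov = 233.0600 / 6 = 38.8433
Σ(R_m − R̄_m)² = 203.3733  ⇒  Var(R_m) = 203.3733 / 6 = 33.8956
β = Cov / Var(R_m) = 38.8433 / 33.8956 = 1.1460
MRP = 6.90% − 2.87% = 4.03%
E(R) = R_f + β × MRP = 2.87% + 1.1460 × 4.03% = 7.49%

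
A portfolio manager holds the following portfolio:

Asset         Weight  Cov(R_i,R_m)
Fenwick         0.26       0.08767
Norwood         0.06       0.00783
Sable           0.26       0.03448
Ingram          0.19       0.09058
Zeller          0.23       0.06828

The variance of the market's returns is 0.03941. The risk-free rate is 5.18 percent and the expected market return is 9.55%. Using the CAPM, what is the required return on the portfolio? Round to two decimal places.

β_Fenwick = 0.08767 / 0.03941 = 2.2246
β_Norwood = 0.00783 / 0.03941 = 0.1987
β_Sable = 0.03448 / 0.03941 = 0.8749
β_Ingram = 0.09058 / 0.03941 = 2.2984
β_Zeller = 0.06828 / 0.03941 = 1.7326
β_P = Σ w_i β_i = 0.26×2.2246 + 0.06×0.1987 + 0.26×0.8749 + 0.19×2.2984 + 0.23×1.7326 = 1.6530
MRP = 9.55% − 5.18% = 4.37%
E(R_P) = R_f + β_P × MRP = 5.18% + 1.6530 × 4.37% = 12.40%

12.40%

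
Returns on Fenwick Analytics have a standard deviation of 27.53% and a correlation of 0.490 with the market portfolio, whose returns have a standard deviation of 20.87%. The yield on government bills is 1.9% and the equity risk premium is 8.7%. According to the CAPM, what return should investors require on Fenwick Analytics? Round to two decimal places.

7.52%

β = ρ × σ_i / σ_m = 0.490 × 27.53% / 20.87% = 0.6464
E(R) = 1.9% + 0.6464 × 8.7% = 7.52%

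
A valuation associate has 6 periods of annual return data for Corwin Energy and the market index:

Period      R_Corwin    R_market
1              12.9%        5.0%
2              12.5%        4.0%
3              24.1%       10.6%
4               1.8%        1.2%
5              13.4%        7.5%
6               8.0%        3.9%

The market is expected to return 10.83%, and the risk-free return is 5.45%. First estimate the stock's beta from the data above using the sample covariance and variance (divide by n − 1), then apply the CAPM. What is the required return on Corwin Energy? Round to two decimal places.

Mean R_i = (12.9 + 12.5 + 24.1 + 1.8 + 13.4 + 8.0) / 6 = 12.1167%
Mean R_m = (5.0 + 4.0 + 10.6 + 1.2 + 7.5 + 3.9) / 6 = 5.3667%
Σ(R_i − R̄_i)(R_m − R̄_m) = 113.6633  ⇒  Cov = 113.6633 / 5 = 22.7327
Σ(R_m − R̄_m)² = 53.4533  ⇒  Var(R_m) = 53.4533 / 5 = 10.6907
β = Cov / Var(R_m) = 22.7327 / 10.6907 = 2.1264
MRP = 10.83% − 5.45% = 5.38%
E(R) = R_f + β × MRP = 5.45% + 2.1264 × 5.38% = 16.89%

16.89%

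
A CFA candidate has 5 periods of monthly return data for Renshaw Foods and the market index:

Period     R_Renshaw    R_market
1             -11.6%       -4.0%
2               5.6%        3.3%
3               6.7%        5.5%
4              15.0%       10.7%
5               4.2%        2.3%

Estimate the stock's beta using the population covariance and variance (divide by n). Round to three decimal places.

1.771

Mean R_i = (-11.6 + 5.6 + 6.7 + 15.0 + 4.2) / 5 = 3.9800%
Mean R_m = (-4.0 + 3.3 + 5.5 + 10.7 + 2.3) / 5 = 3.5600%
Σ(R_i − R̄_i)(R_m − R̄_m) = 201.0460  ⇒  Cov = 201.0460 / 5 = 40.2092
Σ(R_m − R̄_m)² = 113.5520  ⇒  Var(R_m) = 113.5520 / 5 = 22.7104
β = Cov / Var(R_m) = 40.2092 / 22.7104 = 1.7705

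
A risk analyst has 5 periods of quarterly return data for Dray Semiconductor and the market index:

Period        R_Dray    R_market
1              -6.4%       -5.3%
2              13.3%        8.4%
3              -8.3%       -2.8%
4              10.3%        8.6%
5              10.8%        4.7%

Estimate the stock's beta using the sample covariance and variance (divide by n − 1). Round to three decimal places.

1.538

Mean R_i = (-6.4 + 13.3 − 8.3 + 10.3 + 10.8) / 5 = 3.9400%
Mean R_m = (-5.3 + 8.4 − 2.8 + 8.6 + 4.7) / 5 = 2.7200%
Σ(R_i − R̄_i)(R_m − R̄_m) = 254.6360  ⇒  Cov = 254.6360 / 4 = 63.6590
Σ(R_m − R̄_m)² = 165.5480  ⇒  Var(R_m) = 165.5480 / 4 = 41.3870
β = Cov / Var(R_m) = 63.6590 / 41.3870 = 1.5381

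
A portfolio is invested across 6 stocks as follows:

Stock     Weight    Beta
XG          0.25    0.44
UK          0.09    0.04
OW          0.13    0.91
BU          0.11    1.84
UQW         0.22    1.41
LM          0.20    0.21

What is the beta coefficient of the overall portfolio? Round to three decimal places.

β_P = Σ w_i β_i = 0.25×0.44 + 0.09×0.04 + 0.13×0.91 + 0.11×1.84 + 0.22×1.41 + 0.20×0.21 = 0.7865

0.787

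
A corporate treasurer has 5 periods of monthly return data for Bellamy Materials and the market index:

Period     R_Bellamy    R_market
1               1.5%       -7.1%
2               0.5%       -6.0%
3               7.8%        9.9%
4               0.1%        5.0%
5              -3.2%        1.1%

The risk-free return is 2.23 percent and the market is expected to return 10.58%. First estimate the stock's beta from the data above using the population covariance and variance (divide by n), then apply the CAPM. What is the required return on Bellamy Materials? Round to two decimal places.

4.49%

Mean R_i = (1.5 + 0.5 + 7.8 + 0.1 − 3.2) / 5 = 1.3400%
Mean R_m = (-7.1 − 6.0 + 9.9 + 5.0 + 1.1) / 5 = 0.5800%
Σ(R_i − R̄_i)(R_m − R̄_m) = 56.6640  ⇒  Cov = 56.6640 / 5 = 11.3328
Σ(R_m − R̄_m)² = 208.9480  ⇒  Var(R_m) = 208.9480 / 5 = 41.7896
β = Cov / Var(R_m) = 11.3328 / 41.7896 = 0.2712
MRP = 10.58% − 2.23% = 8.35%
E(R) = R_f + β × MRP = 2.23% + 0.2712 × 8.35% = 4.49%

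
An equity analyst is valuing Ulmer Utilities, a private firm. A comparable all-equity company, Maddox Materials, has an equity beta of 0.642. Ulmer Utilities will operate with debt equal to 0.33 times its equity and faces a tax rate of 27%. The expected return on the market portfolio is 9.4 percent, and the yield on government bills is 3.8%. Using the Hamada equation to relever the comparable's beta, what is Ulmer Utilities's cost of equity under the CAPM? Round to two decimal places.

β_L = β_U × [1 + (1 − t)(D/E)] = 0.642 × [1 + (1 − 0.27) × 0.33]
    = 0.642 × [1 + 0.73 × 0.33] = 0.642 × 1.2409 = 0.7967
MRP = 9.4% − 3.8% = 5.60%
E(R) = R_f + β_L × MRP = 3.8% + 0.7967 × 5.6% = 8.26%

8.26%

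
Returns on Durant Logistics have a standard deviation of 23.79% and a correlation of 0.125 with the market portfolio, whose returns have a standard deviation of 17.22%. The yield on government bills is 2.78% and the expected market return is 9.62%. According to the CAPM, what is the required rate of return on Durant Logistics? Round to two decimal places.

3.96%

β = ρ × σ_i / σ_m = 0.125 × 23.79% / 17.22% = 0.1727
MRP = 9.62% − 2.78% = 6.84%
E(R) = 2.78% + 0.1727 × 6.84% = 3.96%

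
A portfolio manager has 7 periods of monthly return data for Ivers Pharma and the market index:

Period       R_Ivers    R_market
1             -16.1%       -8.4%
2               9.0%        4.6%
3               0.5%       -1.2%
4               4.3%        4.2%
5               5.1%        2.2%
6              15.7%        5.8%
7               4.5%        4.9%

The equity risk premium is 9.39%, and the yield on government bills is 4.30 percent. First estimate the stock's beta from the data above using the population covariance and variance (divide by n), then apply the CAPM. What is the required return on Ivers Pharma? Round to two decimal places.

Mean R_i = (-16.1 + 9.0 + 0.5 + 4.3 + 5.1 + 15.7 + 4.5) / 7 = 3.2857%
Mean R_m = (-8.4 + 4.6 − 1.2 + 4.2 + 2.2 + 5.8 + 4.9) / 7 = 1.7286%
Σ(R_i − R̄_i)(R_m − R̄_m) = 278.6729  ⇒  Cov = 278.6729 / 7 = 39.8104
Σ(R_m − R̄_m)² = 152.3743  ⇒  Var(R_m) = 152.3743 / 7 = 21.7678
β = Cov / Var(R_m) = 39.8104 / 21.7678 = 1.8289
E(R) = R_f + β × MRP = 4.30% + 1.8289 × 9.39% = 21.47%

21.47%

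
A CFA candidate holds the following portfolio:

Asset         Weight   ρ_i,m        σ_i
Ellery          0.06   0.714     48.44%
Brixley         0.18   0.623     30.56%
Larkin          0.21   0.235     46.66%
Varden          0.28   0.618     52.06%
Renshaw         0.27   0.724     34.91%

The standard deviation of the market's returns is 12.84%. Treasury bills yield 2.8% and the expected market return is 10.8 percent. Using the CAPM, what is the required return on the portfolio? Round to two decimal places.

β_Ellery = 0.714 × 48.44% / 12.84% = 2.6936
β_Brixley = 0.623 × 30.56% / 12.84% = 1.4828
β_Larkin = 0.235 × 46.66% / 12.84% = 0.8540
β_Varden = 0.618 × 52.06% / 12.84% = 2.5057
β_Renshaw = 0.724 × 34.91% / 12.84% = 1.9684
β_P = Σ w_i β_i = 0.06×2.6936 + 0.18×1.4828 + 0.21×0.8540 + 0.28×2.5057 + 0.27×1.9684 = 1.8409
MRP = 10.8% − 2.8% = 8.00%
E(R_P) = R_f + β_P × MRP = 2.8% + 1.8409 × 8.0% = 17.53%

17.53%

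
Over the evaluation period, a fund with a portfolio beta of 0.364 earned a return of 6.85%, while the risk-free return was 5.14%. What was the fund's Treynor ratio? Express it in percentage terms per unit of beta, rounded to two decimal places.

4.70%

Treynor = (R_P − R_f) / β_P = (6.85% − 5.14%) / 0.3640 = 1.71% / 0.3640 = 4.70%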